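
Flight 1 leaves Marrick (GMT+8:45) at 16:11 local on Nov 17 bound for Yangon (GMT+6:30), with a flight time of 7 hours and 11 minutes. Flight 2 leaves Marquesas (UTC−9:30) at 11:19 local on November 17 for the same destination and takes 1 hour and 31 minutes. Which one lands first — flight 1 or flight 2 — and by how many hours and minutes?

Flight 1 in UTC: 16:11 − 8:45 = 07:26 on Nov 17.
+7 hours 11 minutes → arrive 14:37 UTC on Nov 17.
Flight 2 in UTC: 11:19 + 9:30 = 20:49 on Nov 17.
+1 hour 31 minutes → arrive 22:20 UTC on Nov 17.
Flight 1 lands earlier by 7 hours 43 minutes.

the first, by 7 hours 43 minutes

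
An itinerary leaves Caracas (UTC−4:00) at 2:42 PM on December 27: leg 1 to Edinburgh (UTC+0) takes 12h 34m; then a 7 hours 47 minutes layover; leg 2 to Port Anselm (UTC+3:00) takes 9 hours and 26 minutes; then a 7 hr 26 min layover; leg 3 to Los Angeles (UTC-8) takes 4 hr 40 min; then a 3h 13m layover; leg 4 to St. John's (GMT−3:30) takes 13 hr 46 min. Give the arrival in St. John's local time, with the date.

2:04 AM on Dec 30

Convert departure to UTC: 2:42 PM + 4:00 = 6:42 PM UTC on Dec 27.
Add 12 hours and 34 minutes leg 1 → 7:16 AM UTC (Dec 28).
Add 7 hours 47 minutes layover in Edinburgh → 3:03 PM UTC.
Add 9 hours and 26 minutes leg 2 → 12:29 AM UTC (Dec 29).
Add 7 hours 26 minutes layover in Port Anselm → 7:55 AM UTC.
Add 4 hours and 40 minutes leg 3 → 12:35 PM UTC.
Add 3 hours 13 minutes layover in Los Angeles → 3:48 PM UTC.
Add 13 hours and 46 minutes leg 4 → 5:34 AM UTC (Dec 30).
St. John's is UTC−3:30, so local arrival = 5:34 AM − 3:30 = 2:04 AM on Dec 30.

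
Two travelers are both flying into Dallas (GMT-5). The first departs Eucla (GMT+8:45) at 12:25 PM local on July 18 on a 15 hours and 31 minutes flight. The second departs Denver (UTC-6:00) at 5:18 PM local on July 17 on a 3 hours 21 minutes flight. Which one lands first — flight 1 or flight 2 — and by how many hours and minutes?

the second, by 16 hours 32 minutes

Flight 1 in UTC: 12:25 PM − 8:45 = 3:40 AM on Jul 18.
+15 hours and 31 minutes → arrive 7:11 PM UTC on Jul 18.
Flight 2 in UTC: 5:18 PM + 6:00 = 11:18 PM on Jul 17.
+3 hours 21 minutes → arrive 2:39 AM UTC on Jul 18.
Flight 2 lands earlier by 16 hours 32 minutes.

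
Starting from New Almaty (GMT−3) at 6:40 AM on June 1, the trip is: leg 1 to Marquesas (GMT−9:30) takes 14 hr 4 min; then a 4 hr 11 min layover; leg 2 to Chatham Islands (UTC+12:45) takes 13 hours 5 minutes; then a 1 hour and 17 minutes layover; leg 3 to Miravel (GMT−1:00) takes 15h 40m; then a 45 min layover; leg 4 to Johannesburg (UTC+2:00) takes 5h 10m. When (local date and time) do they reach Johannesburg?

Convert departure to UTC: 6:40 AM + 3:00 = 9:40 AM UTC on Jun 1.
Add 14 hours 4 minutes leg 1 → 11:44 PM UTC.
Add 4 hours and 11 minutes layover in Marquesas → 3:55 AM UTC (Jun 2).
Add 13 hours and 5 minutes leg 2 → 5:00 PM UTC.
Add 1 hour 17 minutes layover in Chatham Islands → 6:17 PM UTC.
Add 15 hours 40 minutes leg 3 → 9:57 AM UTC (Jun 3).
Add 45 minutes layover in Miravel → 10:42 AM UTC.
Add 5 hours and 10 minutes leg 4 → 3:52 PM UTC.
Johannesburg is UTC+2:00, so local arrival = 3:52 PM + 2:00 = 5:52 PM on Jun 3.

5:52 PM on June 3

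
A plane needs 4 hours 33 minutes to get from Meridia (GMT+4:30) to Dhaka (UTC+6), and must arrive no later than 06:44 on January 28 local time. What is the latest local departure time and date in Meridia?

Target arrival in UTC: 06:44 − 6:00 = 00:44 on Jan 28.
Subtract 4 hours 33 minutes → departure 20:11 UTC on Jan 27.
Meridia is UTC+4:30: 20:11 + 4:30 = 00:41 on Jan 28.

00:41 on January 28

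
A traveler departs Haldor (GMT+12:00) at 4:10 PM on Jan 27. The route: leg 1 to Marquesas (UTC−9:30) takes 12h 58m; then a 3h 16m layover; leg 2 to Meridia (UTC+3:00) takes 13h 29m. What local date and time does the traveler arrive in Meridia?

Convert departure to UTC: 4:10 PM − 12:00 = 4:10 AM UTC on Jan 27.
Add 12 hours and 58 minutes leg 1 → 5:08 PM UTC.
Add 3 hours 16 minutes layover in Marquesas → 8:24 PM UTC.
Add 13 hours and 29 minutes leg 2 → 9:53 AM UTC (Jan 28).
Meridia is UTC+3:00, so local arrival = 9:53 AM + 3:00 = 12:53 PM on Jan 28.

12:53 PM on January 28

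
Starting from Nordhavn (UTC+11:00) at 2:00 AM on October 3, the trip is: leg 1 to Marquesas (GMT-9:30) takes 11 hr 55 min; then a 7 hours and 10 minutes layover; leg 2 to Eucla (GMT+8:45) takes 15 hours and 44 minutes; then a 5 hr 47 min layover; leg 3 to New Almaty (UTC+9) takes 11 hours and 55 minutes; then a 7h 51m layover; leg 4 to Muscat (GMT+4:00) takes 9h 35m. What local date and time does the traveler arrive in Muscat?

4:57 PM on Oct 5

Convert departure to UTC: 2:00 AM − 11:00 = 3:00 PM UTC on Oct 2.
Add 11 hours and 55 minutes leg 1 → 2:55 AM UTC (Oct 3).
Add 7 hours and 10 minutes layover in Marquesas → 10:05 AM UTC.
Add 15 hours and 44 minutes leg 2 → 1:49 AM UTC (Oct 4).
Add 5 hours 47 minutes layover in Eucla → 7:36 AM UTC.
Add 11 hours 55 minutes leg 3 → 7:31 PM UTC.
Add 7 hours 51 minutes layover in New Almaty → 3:22 AM UTC (Oct 5).
Add 9 hours 35 minutes leg 4 → 12:57 PM UTC.
Muscat is UTC+4:00, so local arrival = 12:57 PM + 4:00 = 4:57 PM on Oct 5.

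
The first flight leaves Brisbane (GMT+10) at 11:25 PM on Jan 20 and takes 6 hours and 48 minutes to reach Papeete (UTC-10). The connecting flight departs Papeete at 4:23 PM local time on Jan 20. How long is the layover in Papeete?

Convert departure to UTC: 11:25 PM − 10:00 = 1:25 PM UTC on Jan 20.
Add 6 hours 48 minutes flight time → 8:13 PM UTC.
Papeete is UTC−10:00, so local arrival = 8:13 PM − 10:00 = 10:13 AM on Jan 20.
Layover = 4:23 PM − 10:13 AM = 6 hours 10 minutes.

6 hours 10 minutes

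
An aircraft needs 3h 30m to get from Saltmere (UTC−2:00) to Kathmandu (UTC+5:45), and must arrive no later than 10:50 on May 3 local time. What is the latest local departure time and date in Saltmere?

23:35 on May 2

Target arrival in UTC: 10:50 − 5:45 = 05:05 on May 3.
Subtract 3 hours and 30 minutes → departure 01:35 UTC on May 3.
Saltmere is UTC−2:00: 01:35 − 2:00 = 23:35 on May 2.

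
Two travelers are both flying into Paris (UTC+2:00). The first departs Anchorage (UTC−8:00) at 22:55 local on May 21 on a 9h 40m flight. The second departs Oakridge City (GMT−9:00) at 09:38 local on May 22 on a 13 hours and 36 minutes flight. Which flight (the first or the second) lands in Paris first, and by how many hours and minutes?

the first, by 15 hours 39 minutes

Flight 1 in UTC: 22:55 + 8:00 = 06:55 on May 22.
+9 hours 40 minutes → arrive 16:35 UTC on May 22.
Flight 2 in UTC: 09:38 + 9:00 = 18:38 on May 22.
+13 hours 36 minutes → arrive 08:14 UTC on May 23.
Flight 1 lands earlier by 15 hours 39 minutes.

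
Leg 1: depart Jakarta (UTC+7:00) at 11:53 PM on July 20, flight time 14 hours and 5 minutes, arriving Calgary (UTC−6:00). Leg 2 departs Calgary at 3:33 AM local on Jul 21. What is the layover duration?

Convert departure to UTC: 11:53 PM − 7:00 = 4:53 PM UTC on Jul 20.
Add 14 hours 5 minutes flight time → 6:58 AM UTC (Jul 21).
Calgary is UTC−6:00, so local arrival = 6:58 AM − 6:00 = 12:58 AM on Jul 21.
Layover = 3:33 AM − 12:58 AM = 2 hours 35 minutes.

2 hours 35 minutes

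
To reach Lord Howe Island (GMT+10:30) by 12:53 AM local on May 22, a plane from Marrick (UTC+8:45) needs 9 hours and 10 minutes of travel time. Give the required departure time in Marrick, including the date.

Target arrival in UTC: 12:53 AM − 10:30 = 2:23 PM on May 21.
Subtract 9 hours 10 minutes → departure 5:13 AM UTC on May 21.
Marrick is UTC+8:45: 5:13 AM + 8:45 = 1:58 PM on May 21.

1:58 PM on May 21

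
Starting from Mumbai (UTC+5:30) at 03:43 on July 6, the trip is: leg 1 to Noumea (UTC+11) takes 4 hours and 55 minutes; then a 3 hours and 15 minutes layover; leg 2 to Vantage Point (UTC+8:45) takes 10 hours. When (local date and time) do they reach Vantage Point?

Convert departure to UTC: 03:43 − 5:30 = 22:13 UTC on Jul 5.
Add 4 hours and 55 minutes leg 1 → 03:08 UTC (Jul 6).
Add 3 hours 15 minutes layover in Noumea → 06:23 UTC.
Add 10 hours leg 2 → 16:23 UTC.
Vantage Point is UTC+8:45, so local arrival = 16:23 + 8:45 = 01:08 on Jul 7.

01:08 on July 7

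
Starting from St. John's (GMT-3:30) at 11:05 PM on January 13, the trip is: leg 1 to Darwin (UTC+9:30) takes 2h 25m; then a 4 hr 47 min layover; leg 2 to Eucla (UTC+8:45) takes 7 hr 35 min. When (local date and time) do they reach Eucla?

2:07 AM on Jan 15

Convert departure to UTC: 11:05 PM + 3:30 = 2:35 AM UTC on Jan 14.
Add 2 hours 25 minutes leg 1 → 5:00 AM UTC.
Add 4 hours and 47 minutes layover in Darwin → 9:47 AM UTC.
Add 7 hours 35 minutes leg 2 → 5:22 PM UTC.
Eucla is UTC+8:45, so local arrival = 5:22 PM + 8:45 = 2:07 AM on Jan 15.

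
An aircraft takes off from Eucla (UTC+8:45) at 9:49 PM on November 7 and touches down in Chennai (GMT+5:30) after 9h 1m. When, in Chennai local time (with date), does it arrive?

Convert departure to UTC: 9:49 PM − 8:45 = 1:04 PM UTC on Nov 7.
Add 9 hours and 1 minute travel time → 10:05 PM UTC.
Chennai is UTC+5:30, so local arrival = 10:05 PM + 5:30 = 3:35 AM on Nov 8.

3:35 AM on November 8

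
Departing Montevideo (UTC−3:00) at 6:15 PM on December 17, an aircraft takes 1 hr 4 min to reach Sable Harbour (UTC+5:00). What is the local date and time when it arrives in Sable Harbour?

3:19 AM on December 18

Convert departure to UTC: 6:15 PM + 3:00 = 9:15 PM UTC on Dec 17.
Add 1 hour 4 minutes travel time → 10:19 PM UTC.
Sable Harbour is UTC+5:00, so local arrival = 10:19 PM + 5:00 = 3:19 AM on Dec 18.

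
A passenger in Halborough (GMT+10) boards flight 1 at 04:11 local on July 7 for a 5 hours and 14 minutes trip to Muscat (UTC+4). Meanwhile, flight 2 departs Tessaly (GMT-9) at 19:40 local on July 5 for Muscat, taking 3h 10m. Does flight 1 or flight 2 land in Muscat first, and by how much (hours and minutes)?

Flight 1 in UTC: 04:11 − 10:00 = 18:11 on Jul 6.
+5 hours and 14 minutes → arrive 23:25 UTC on Jul 6.
Flight 2 in UTC: 19:40 + 9:00 = 04:40 on Jul 6.
+3 hours and 10 minutes → arrive 07:50 UTC on Jul 6.
Flight 2 lands earlier by 15 hours 35 minutes.

the second, by 15 hours 35 minutes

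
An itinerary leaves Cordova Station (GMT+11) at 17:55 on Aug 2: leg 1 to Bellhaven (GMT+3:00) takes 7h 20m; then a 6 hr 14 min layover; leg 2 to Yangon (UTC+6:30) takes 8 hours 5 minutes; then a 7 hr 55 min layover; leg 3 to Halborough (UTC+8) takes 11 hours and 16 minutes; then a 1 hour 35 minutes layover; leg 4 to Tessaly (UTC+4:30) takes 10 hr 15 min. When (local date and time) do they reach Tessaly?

16:05 on August 4

Convert departure to UTC: 17:55 − 11:00 = 06:55 UTC on Aug 2.
Add 7 hours and 20 minutes leg 1 → 14:15 UTC.
Add 6 hours 14 minutes layover in Bellhaven → 20:29 UTC.
Add 8 hours 5 minutes leg 2 → 04:34 UTC (Aug 3).
Add 7 hours and 55 minutes layover in Yangon → 12:29 UTC.
Add 11 hours and 16 minutes leg 3 → 23:45 UTC.
Add 1 hour and 35 minutes layover in Halborough → 01:20 UTC (Aug 4).
Add 10 hours and 15 minutes leg 4 → 11:35 UTC.
Tessaly is UTC+4:30, so local arrival = 11:35 + 4:30 = 16:05 on Aug 4.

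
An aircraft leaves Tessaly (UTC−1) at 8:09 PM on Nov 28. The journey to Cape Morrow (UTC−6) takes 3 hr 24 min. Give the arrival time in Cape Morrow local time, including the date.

Cape Morrow is 5:00 behind Tessaly.
After 3 hours 24 minutes it is 11:33 PM in Tessaly.
Shift by the zone difference: 11:33 PM − 5:00 = 6:33 PM on Nov 28 in Cape Morrow.

6:33 PM on November 28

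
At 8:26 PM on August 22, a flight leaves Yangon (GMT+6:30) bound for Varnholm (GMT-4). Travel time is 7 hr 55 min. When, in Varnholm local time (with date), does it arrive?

5:51 PM on Aug 22

Convert departure to UTC: 8:26 PM − 6:30 = 1:56 PM UTC on Aug 22.
Add 7 hours 55 minutes travel time → 9:51 PM UTC.
Varnholm is UTC−4:00, so local arrival = 9:51 PM − 4:00 = 5:51 PM on Aug 22.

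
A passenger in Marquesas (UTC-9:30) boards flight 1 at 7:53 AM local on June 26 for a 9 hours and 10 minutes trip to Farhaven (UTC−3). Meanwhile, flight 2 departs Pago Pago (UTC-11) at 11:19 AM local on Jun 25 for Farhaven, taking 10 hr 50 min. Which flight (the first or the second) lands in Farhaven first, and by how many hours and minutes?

Flight 1 in UTC: 7:53 AM + 9:30 = 5:23 PM on Jun 26.
+9 hours 10 minutes → arrive 2:33 AM UTC on Jun 27.
Flight 2 in UTC: 11:19 AM + 11:00 = 10:19 PM on Jun 25.
+10 hours 50 minutes → arrive 9:09 AM UTC on Jun 26.
Flight 2 lands earlier by 17 hours 24 minutes.

the second, by 17 hours 24 minutes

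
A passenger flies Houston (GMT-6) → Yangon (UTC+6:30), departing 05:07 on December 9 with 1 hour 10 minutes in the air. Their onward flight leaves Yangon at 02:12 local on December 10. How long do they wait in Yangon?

Convert departure to UTC: 05:07 + 6:00 = 11:07 UTC on Dec 9.
Add 1 hour and 10 minutes flight time → 12:17 UTC.
Yangon is UTC+6:30, so local arrival = 12:17 + 6:30 = 18:47 on Dec 9.
Layover = 02:12 − 18:47 (+1 day) = 7 hours 25 minutes.

7 hours 25 minutes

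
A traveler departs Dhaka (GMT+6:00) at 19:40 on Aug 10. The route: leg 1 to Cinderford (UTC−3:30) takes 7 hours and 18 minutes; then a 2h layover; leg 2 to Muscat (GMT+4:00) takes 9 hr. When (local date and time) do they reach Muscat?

11:58 on August 11

Convert departure to UTC: 19:40 − 6:00 = 13:40 UTC on Aug 10.
Add 7 hours 18 minutes leg 1 → 20:58 UTC.
Add 2 hours layover in Cinderford → 22:58 UTC.
Add 9 hours leg 2 → 07:58 UTC (Aug 11).
Muscat is UTC+4:00, so local arrival = 07:58 + 4:00 = 11:58 on Aug 11.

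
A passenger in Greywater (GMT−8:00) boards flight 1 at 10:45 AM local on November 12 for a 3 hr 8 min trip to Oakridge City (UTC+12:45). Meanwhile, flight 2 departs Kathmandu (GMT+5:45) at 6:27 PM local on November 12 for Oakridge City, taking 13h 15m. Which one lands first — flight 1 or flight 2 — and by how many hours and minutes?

the first, by 4 hours 4 minutes

Flight 1 in UTC: 10:45 AM + 8:00 = 6:45 PM on Nov 12.
+3 hours and 8 minutes → arrive 9:53 PM UTC on Nov 12.
Flight 2 in UTC: 6:27 PM − 5:45 = 12:42 PM on Nov 12.
+13 hours 15 minutes → arrive 1:57 AM UTC on Nov 13.
Flight 1 lands earlier by 4 hours 4 minutes.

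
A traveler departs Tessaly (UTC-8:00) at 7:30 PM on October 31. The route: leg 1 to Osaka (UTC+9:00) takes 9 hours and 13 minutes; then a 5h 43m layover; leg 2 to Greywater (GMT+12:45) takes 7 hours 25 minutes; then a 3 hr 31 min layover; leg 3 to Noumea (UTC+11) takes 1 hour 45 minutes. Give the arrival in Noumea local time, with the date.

Convert departure to UTC: 7:30 PM + 8:00 = 3:30 AM UTC on Nov 1.
Add 9 hours and 13 minutes leg 1 → 12:43 PM UTC.
Add 5 hours and 43 minutes layover in Osaka → 6:26 PM UTC.
Add 7 hours and 25 minutes leg 2 → 1:51 AM UTC (Nov 2).
Add 3 hours 31 minutes layover in Greywater → 5:22 AM UTC.
Add 1 hour and 45 minutes leg 3 → 7:07 AM UTC.
Noumea is UTC+11:00, so local arrival = 7:07 AM + 11:00 = 6:07 PM on Nov 2.

6:07 PM on November 2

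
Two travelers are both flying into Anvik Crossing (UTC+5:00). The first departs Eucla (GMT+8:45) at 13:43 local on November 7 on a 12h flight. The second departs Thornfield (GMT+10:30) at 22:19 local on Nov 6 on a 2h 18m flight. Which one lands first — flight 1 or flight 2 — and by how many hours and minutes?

Flight 1 in UTC: 13:43 − 8:45 = 04:58 on Nov 7.
+12 hours → arrive 16:58 UTC on Nov 7.
Flight 2 in UTC: 22:19 − 10:30 = 11:49 on Nov 6.
+2 hours and 18 minutes → arrive 14:07 UTC on Nov 6.
Flight 2 lands earlier by 26 hours 51 minutes.

the second, by 26 hours 51 minutes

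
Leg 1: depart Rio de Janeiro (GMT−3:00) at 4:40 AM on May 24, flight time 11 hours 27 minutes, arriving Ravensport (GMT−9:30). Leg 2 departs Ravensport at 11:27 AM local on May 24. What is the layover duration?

1 hour 50 minutes

Convert departure to UTC: 4:40 AM + 3:00 = 7:40 AM UTC on May 24.
Add 11 hours 27 minutes flight time → 7:07 PM UTC.
Ravensport is UTC−9:30, so local arrival = 7:07 PM − 9:30 = 9:37 AM on May 24.
Layover = 11:27 AM − 9:37 AM = 1 hour 50 minutes.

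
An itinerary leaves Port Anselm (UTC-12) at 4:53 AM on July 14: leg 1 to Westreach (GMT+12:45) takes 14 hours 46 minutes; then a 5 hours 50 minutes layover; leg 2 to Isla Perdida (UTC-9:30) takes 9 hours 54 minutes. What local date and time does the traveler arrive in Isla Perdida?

Convert departure to UTC: 4:53 AM + 12:00 = 4:53 PM UTC on Jul 14.
Add 14 hours and 46 minutes leg 1 → 7:39 AM UTC (Jul 15).
Add 5 hours 50 minutes layover in Westreach → 1:29 PM UTC.
Add 9 hours 54 minutes leg 2 → 11:23 PM UTC.
Isla Perdida is UTC−9:30, so local arrival = 11:23 PM − 9:30 = 1:53 PM on Jul 15.

1:53 PM on Jul 15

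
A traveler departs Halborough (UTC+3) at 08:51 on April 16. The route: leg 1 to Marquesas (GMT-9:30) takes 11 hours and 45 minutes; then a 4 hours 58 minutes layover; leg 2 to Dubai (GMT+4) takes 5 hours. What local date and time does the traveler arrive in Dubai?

07:34 on Apr 17

Convert departure to UTC: 08:51 − 3:00 = 05:51 UTC on Apr 16.
Add 11 hours 45 minutes leg 1 → 17:36 UTC.
Add 4 hours and 58 minutes layover in Marquesas → 22:34 UTC.
Add 5 hours leg 2 → 03:34 UTC (Apr 17).
Dubai is UTC+4:00, so local arrival = 03:34 + 4:00 = 07:34 on Apr 17.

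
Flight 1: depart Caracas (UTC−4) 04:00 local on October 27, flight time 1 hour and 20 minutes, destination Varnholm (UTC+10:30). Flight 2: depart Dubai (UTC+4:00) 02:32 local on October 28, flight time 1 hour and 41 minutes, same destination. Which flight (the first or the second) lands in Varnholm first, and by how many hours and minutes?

the first, by 14 hours 53 minutes

Flight 1 in UTC: 04:00 + 4:00 = 08:00 on Oct 27.
+1 hour and 20 minutes → arrive 09:20 UTC on Oct 27.
Flight 2 in UTC: 02:32 − 4:00 = 22:32 on Oct 27.
+1 hour 41 minutes → arrive 00:13 UTC on Oct 28.
Flight 1 lands earlier by 14 hours 53 minutes.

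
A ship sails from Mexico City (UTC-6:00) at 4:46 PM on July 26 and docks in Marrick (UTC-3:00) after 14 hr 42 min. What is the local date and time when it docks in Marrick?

10:28 AM on Jul 27

Convert departure to UTC: 4:46 PM + 6:00 = 10:46 PM UTC on Jul 26.
Add 14 hours 42 minutes travel time → 1:28 PM UTC (Jul 27).
Marrick is UTC−3:00, so local arrival = 1:28 PM − 3:00 = 10:28 AM on Jul 27.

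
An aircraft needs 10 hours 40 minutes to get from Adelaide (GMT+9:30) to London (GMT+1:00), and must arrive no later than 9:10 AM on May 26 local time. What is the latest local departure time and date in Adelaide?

7:00 AM on May 26

Target arrival in UTC: 9:10 AM − 1:00 = 8:10 AM on May 26.
Subtract 10 hours and 40 minutes → departure 9:30 PM UTC on May 25.
Adelaide is UTC+9:30: 9:30 PM + 9:30 = 7:00 AM on May 26.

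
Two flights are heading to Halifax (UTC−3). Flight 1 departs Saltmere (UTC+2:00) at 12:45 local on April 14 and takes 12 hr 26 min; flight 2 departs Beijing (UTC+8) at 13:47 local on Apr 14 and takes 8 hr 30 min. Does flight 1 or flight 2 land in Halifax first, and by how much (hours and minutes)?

Flight 1 in UTC: 12:45 − 2:00 = 10:45 on Apr 14.
+12 hours and 26 minutes → arrive 23:11 UTC on Apr 14.
Flight 2 in UTC: 13:47 − 8:00 = 05:47 on Apr 14.
+8 hours and 30 minutes → arrive 14:17 UTC on Apr 14.
Flight 2 lands earlier by 8 hours 54 minutes.

the second, by 8 hours 54 minutes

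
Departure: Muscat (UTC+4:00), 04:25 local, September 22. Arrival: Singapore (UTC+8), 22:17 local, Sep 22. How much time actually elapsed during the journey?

Departure in UTC: 04:25 − 4:00 = 00:25 on Sep 22.
Arrival in UTC: 22:17 − 8:00 = 14:17 on Sep 22.
Elapsed = 14:17 − 00:25 = 13 hours 52 minutes.

13 hours 52 minutes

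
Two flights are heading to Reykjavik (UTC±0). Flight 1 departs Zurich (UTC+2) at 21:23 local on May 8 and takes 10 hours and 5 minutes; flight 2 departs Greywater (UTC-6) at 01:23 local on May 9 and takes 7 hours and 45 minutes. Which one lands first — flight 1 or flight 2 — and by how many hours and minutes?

Flight 1 in UTC: 21:23 − 2:00 = 19:23 on May 8.
+10 hours and 5 minutes → arrive 05:28 UTC on May 9.
Flight 2 in UTC: 01:23 + 6:00 = 07:23 on May 9.
+7 hours 45 minutes → arrive 15:08 UTC on May 9.
Flight 1 lands earlier by 9 hours 40 minutes.

the first, by 9 hours 40 minutes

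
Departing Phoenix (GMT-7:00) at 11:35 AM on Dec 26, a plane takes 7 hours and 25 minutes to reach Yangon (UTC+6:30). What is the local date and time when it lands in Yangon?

8:30 AM on Dec 27

Convert departure to UTC: 11:35 AM + 7:00 = 6:35 PM UTC on Dec 26.
Add 7 hours and 25 minutes travel time → 2:00 AM UTC (Dec 27).
Yangon is UTC+6:30, so local arrival = 2:00 AM + 6:30 = 8:30 AM on Dec 27.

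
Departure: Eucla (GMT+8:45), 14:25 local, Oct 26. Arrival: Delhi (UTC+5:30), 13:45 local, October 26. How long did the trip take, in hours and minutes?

2 hours 35 minutes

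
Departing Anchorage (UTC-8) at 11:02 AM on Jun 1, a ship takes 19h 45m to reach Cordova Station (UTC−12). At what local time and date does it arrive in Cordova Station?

2:47 AM on Jun 2

Cordova Station is 4:00 behind Anchorage.
After 19 hours and 45 minutes it is 6:47 AM (Jun 2) in Anchorage.
Shift by the zone difference: 6:47 AM − 4:00 = 2:47 AM on Jun 2 in Cordova Station.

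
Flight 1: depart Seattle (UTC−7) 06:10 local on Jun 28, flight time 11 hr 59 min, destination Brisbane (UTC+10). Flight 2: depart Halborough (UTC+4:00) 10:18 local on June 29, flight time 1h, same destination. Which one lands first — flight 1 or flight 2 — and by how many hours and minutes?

Flight 1 in UTC: 06:10 + 7:00 = 13:10 on Jun 28.
+11 hours 59 minutes → arrive 01:09 UTC on Jun 29.
Flight 2 in UTC: 10:18 − 4:00 = 06:18 on Jun 29.
+1 hour → arrive 07:18 UTC on Jun 29.
Flight 1 lands earlier by 6 hours 9 minutes.

the first, by 6 hours 9 minutes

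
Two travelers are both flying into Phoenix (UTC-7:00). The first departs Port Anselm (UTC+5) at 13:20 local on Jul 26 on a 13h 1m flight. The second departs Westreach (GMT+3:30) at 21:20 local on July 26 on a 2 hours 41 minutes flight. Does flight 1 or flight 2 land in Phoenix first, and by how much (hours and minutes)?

Flight 1 in UTC: 13:20 − 5:00 = 08:20 on Jul 26.
+13 hours 1 minute → arrive 21:21 UTC on Jul 26.
Flight 2 in UTC: 21:20 − 3:30 = 17:50 on Jul 26.
+2 hours 41 minutes → arrive 20:31 UTC on Jul 26.
Flight 2 lands earlier by 50 minutes.

the second, by 50 minutes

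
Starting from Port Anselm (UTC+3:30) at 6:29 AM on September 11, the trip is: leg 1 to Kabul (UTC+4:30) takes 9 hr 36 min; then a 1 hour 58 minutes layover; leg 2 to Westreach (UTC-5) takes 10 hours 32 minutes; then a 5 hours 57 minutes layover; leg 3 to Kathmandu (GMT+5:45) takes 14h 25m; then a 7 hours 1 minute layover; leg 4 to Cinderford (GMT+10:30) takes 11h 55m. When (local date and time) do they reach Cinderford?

2:53 AM on September 14

Convert departure to UTC: 6:29 AM − 3:30 = 2:59 AM UTC on Sep 11.
Add 9 hours 36 minutes leg 1 → 12:35 PM UTC.
Add 1 hour and 58 minutes layover in Kabul → 2:33 PM UTC.
Add 10 hours 32 minutes leg 2 → 1:05 AM UTC (Sep 12).
Add 5 hours 57 minutes layover in Westreach → 7:02 AM UTC.
Add 14 hours 25 minutes leg 3 → 9:27 PM UTC.
Add 7 hours 1 minute layover in Kathmandu → 4:28 AM UTC (Sep 13).
Add 11 hours and 55 minutes leg 4 → 4:23 PM UTC.
Cinderford is UTC+10:30, so local arrival = 4:23 PM + 10:30 = 2:53 AM on Sep 14.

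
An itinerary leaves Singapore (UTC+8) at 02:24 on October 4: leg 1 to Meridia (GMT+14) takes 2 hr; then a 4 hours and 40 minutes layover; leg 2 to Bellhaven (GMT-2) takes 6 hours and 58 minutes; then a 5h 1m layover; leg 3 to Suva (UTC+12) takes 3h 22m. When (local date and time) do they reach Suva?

04:25 on October 5

Convert departure to UTC: 02:24 − 8:00 = 18:24 UTC on Oct 3.
Add 2 hours leg 1 → 20:24 UTC.
Add 4 hours and 40 minutes layover in Meridia → 01:04 UTC (Oct 4).
Add 6 hours 58 minutes leg 2 → 08:02 UTC.
Add 5 hours 1 minute layover in Bellhaven → 13:03 UTC.
Add 3 hours and 22 minutes leg 3 → 16:25 UTC.
Suva is UTC+12:00, so local arrival = 16:25 + 12:00 = 04:25 on Oct 5.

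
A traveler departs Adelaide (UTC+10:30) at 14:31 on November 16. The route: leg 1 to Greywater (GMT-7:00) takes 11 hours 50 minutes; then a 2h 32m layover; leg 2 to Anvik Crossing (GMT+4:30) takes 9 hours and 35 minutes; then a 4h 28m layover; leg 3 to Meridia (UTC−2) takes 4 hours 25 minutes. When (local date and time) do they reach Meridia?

10:51 on November 17

Convert departure to UTC: 14:31 − 10:30 = 04:01 UTC on Nov 16.
Add 11 hours 50 minutes leg 1 → 15:51 UTC.
Add 2 hours 32 minutes layover in Greywater → 18:23 UTC.
Add 9 hours and 35 minutes leg 2 → 03:58 UTC (Nov 17).
Add 4 hours 28 minutes layover in Anvik Crossing → 08:26 UTC.
Add 4 hours 25 minutes leg 3 → 12:51 UTC.
Meridia is UTC−2:00, so local arrival = 12:51 − 2:00 = 10:51 on Nov 17.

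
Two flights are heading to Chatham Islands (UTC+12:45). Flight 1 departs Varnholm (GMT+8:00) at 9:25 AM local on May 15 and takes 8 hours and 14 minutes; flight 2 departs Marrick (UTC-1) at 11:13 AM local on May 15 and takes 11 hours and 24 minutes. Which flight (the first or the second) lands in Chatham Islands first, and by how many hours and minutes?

the first, by 13 hours 58 minutes

Flight 1 in UTC: 9:25 AM − 8:00 = 1:25 AM on May 15.
+8 hours 14 minutes → arrive 9:39 AM UTC on May 15.
Flight 2 in UTC: 11:13 AM + 1:00 = 12:13 PM on May 15.
+11 hours 24 minutes → arrive 11:37 PM UTC on May 15.
Flight 1 lands earlier by 13 hours 58 minutes.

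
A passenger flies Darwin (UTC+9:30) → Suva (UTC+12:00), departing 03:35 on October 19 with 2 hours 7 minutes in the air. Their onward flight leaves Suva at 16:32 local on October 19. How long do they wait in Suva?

Convert departure to UTC: 03:35 − 9:30 = 18:05 UTC on Oct 18.
Add 2 hours 7 minutes flight time → 20:12 UTC.
Suva is UTC+12:00, so local arrival = 20:12 + 12:00 = 08:12 on Oct 19.
Layover = 16:32 − 08:12 = 8 hours 20 minutes.

8 hours 20 minutes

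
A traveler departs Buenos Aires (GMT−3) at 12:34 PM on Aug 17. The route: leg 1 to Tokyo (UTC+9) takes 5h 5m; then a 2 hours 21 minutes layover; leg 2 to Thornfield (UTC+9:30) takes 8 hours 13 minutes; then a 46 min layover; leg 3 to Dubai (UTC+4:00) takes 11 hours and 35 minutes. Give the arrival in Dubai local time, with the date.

11:34 PM on Aug 18

Convert departure to UTC: 12:34 PM + 3:00 = 3:34 PM UTC on Aug 17.
Add 5 hours 5 minutes leg 1 → 8:39 PM UTC.
Add 2 hours and 21 minutes layover in Tokyo → 11:00 PM UTC.
Add 8 hours 13 minutes leg 2 → 7:13 AM UTC (Aug 18).
Add 46 minutes layover in Thornfield → 7:59 AM UTC.
Add 11 hours and 35 minutes leg 3 → 7:34 PM UTC.
Dubai is UTC+4:00, so local arrival = 7:34 PM + 4:00 = 11:34 PM on Aug 18.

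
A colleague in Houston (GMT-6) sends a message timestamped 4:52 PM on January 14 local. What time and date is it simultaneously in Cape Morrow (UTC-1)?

9:52 PM on January 14

Cape Morrow is 5:00 ahead of Houston.
Shift by the zone difference: 4:52 PM + 5:00 = 9:52 PM on Jan 14 in Cape Morrow.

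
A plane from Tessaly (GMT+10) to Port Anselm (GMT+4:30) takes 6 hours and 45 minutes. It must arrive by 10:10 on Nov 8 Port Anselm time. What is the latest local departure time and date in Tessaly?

08:55 on November 8

Target arrival in UTC: 10:10 − 4:30 = 05:40 on Nov 8.
Subtract 6 hours 45 minutes → departure 22:55 UTC on Nov 7.
Tessaly is UTC+10:00: 22:55 + 10:00 = 08:55 on Nov 8.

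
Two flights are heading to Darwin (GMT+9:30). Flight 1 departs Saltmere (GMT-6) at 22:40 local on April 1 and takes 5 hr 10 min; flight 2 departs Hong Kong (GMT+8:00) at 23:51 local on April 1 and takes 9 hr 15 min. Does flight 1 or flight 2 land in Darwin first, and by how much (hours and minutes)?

the second, by 8 hours 44 minutes

Flight 1 in UTC: 22:40 + 6:00 = 04:40 on Apr 2.
+5 hours 10 minutes → arrive 09:50 UTC on Apr 2.
Flight 2 in UTC: 23:51 − 8:00 = 15:51 on Apr 1.
+9 hours 15 minutes → arrive 01:06 UTC on Apr 2.
Flight 2 lands earlier by 8 hours 44 minutes.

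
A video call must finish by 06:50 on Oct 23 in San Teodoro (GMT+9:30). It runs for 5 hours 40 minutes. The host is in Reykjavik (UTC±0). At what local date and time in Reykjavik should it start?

Target end time in UTC: 06:50 − 9:30 = 21:20 on Oct 22.
Subtract 5 hours 40 minutes → start 15:40 UTC on Oct 22.
Reykjavik is UTC+0, so start is 15:40 on Oct 22.

15:40 on October 22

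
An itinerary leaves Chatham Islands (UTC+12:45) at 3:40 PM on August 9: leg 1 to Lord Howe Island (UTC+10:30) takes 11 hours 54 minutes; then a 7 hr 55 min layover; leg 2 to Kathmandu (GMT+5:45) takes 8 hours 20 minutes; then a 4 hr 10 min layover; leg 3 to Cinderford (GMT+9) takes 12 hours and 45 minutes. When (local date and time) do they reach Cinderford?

8:59 AM on August 11

Convert departure to UTC: 3:40 PM − 12:45 = 2:55 AM UTC on Aug 9.
Add 11 hours and 54 minutes leg 1 → 2:49 PM UTC.
Add 7 hours and 55 minutes layover in Lord Howe Island → 10:44 PM UTC.
Add 8 hours 20 minutes leg 2 → 7:04 AM UTC (Aug 10).
Add 4 hours 10 minutes layover in Kathmandu → 11:14 AM UTC.
Add 12 hours and 45 minutes leg 3 → 11:59 PM UTC.
Cinderford is UTC+9:00, so local arrival = 11:59 PM + 9:00 = 8:59 AM on Aug 11.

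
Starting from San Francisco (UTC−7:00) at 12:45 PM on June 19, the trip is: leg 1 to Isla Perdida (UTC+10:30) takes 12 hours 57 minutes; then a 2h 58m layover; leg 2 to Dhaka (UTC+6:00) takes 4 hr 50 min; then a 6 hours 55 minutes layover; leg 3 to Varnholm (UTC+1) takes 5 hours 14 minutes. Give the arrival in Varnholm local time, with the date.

Convert departure to UTC: 12:45 PM + 7:00 = 7:45 PM UTC on Jun 19.
Add 12 hours 57 minutes leg 1 → 8:42 AM UTC (Jun 20).
Add 2 hours 58 minutes layover in Isla Perdida → 11:40 AM UTC.
Add 4 hours and 50 minutes leg 2 → 4:30 PM UTC.
Add 6 hours and 55 minutes layover in Dhaka → 11:25 PM UTC.
Add 5 hours 14 minutes leg 3 → 4:39 AM UTC (Jun 21).
Varnholm is UTC+1:00, so local arrival = 4:39 AM + 1:00 = 5:39 AM on Jun 21.

5:39 AM on June 21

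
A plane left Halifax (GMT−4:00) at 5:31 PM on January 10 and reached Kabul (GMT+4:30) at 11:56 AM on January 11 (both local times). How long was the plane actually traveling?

9 hours 55 minutes

Kabul is 8:30 ahead of Halifax.
Clock-face elapsed time (ignoring zones) is 18 hours 25 minutes.
Actual elapsed = 18 hours 25 minutes − 8:30 = 9 hours 55 minutes.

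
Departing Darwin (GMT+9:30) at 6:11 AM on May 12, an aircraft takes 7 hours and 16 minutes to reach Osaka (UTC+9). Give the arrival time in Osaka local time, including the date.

12:57 PM on May 12

Convert departure to UTC: 6:11 AM − 9:30 = 8:41 PM UTC on May 11.
Add 7 hours 16 minutes travel time → 3:57 AM UTC (May 12).
Osaka is UTC+9:00, so local arrival = 3:57 AM + 9:00 = 12:57 PM on May 12.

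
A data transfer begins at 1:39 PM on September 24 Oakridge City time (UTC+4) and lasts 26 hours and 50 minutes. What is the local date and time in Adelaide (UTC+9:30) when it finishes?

9:59 PM on Sep 25

Adelaide is 5:30 ahead of Oakridge City.
After 26 hours 50 minutes it is 4:29 PM (Sep 25) in Oakridge City.
Shift by the zone difference: 4:29 PM + 5:30 = 9:59 PM on Sep 25 in Adelaide.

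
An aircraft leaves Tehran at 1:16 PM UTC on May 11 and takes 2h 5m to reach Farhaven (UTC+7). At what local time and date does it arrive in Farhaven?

Departure is given in UTC: 1:16 PM on May 11.
Add 2 hours 5 minutes → 3:21 PM UTC.
Farhaven is UTC+7:00: 3:21 PM + 7:00 = 10:21 PM on May 11.

10:21 PM on May 11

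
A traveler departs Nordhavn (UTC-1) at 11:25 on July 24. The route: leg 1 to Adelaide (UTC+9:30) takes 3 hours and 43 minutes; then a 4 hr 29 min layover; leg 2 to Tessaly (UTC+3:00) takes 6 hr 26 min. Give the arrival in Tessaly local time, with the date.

06:03 on July 25

Convert departure to UTC: 11:25 + 1:00 = 12:25 UTC on Jul 24.
Add 3 hours and 43 minutes leg 1 → 16:08 UTC.
Add 4 hours 29 minutes layover in Adelaide → 20:37 UTC.
Add 6 hours and 26 minutes leg 2 → 03:03 UTC (Jul 25).
Tessaly is UTC+3:00, so local arrival = 03:03 + 3:00 = 06:03 on Jul 25.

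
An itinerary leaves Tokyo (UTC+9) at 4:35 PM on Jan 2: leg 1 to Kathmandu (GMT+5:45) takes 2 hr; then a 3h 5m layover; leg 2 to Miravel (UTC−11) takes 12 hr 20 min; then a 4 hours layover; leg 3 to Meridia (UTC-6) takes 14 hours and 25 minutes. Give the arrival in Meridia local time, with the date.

Convert departure to UTC: 4:35 PM − 9:00 = 7:35 AM UTC on Jan 2.
Add 2 hours leg 1 → 9:35 AM UTC.
Add 3 hours 5 minutes layover in Kathmandu → 12:40 PM UTC.
Add 12 hours and 20 minutes leg 2 → 1:00 AM UTC (Jan 3).
Add 4 hours layover in Miravel → 5:00 AM UTC.
Add 14 hours 25 minutes leg 3 → 7:25 PM UTC.
Meridia is UTC−6:00, so local arrival = 7:25 PM − 6:00 = 1:25 PM on Jan 3.

1:25 PM on Jan 3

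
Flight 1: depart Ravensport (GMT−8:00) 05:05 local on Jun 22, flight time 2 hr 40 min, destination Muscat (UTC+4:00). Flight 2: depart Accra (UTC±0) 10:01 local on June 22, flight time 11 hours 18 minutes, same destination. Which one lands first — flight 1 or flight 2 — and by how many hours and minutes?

the first, by 5 hours 34 minutes

Flight 1 in UTC: 05:05 + 8:00 = 13:05 on Jun 22.
+2 hours 40 minutes → arrive 15:45 UTC on Jun 22.
Flight 2 departs at 10:01 UTC (Jun 22).
+11 hours and 18 minutes → arrive 21:19 UTC on Jun 22.
Flight 1 lands earlier by 5 hours 34 minutes.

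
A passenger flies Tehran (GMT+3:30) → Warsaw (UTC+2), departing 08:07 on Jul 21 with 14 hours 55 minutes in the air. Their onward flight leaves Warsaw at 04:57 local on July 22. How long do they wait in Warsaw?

7 hours 25 minutes

Convert departure to UTC: 08:07 − 3:30 = 04:37 UTC on Jul 21.
Add 14 hours 55 minutes flight time → 19:32 UTC.
Warsaw is UTC+2:00, so local arrival = 19:32 + 2:00 = 21:32 on Jul 21.
Layover = 04:57 − 21:32 (+1 day) = 7 hours 25 minutes.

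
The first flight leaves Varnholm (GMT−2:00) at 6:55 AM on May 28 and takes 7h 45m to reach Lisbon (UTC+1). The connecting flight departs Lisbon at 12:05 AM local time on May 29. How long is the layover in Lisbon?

Convert departure to UTC: 6:55 AM + 2:00 = 8:55 AM UTC on May 28.
Add 7 hours and 45 minutes flight time → 4:40 PM UTC.
Lisbon is UTC+1:00, so local arrival = 4:40 PM + 1:00 = 5:40 PM on May 28.
Layover = 12:05 AM − 5:40 PM (+1 day) = 6 hours 25 minutes.

6 hours 25 minutes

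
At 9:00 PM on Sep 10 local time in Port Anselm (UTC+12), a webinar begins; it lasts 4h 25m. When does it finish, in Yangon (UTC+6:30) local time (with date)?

7:55 PM on Sep 10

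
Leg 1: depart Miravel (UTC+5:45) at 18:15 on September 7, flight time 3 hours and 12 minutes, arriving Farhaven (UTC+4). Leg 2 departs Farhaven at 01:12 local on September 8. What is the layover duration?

Convert departure to UTC: 18:15 − 5:45 = 12:30 UTC on Sep 7.
Add 3 hours and 12 minutes flight time → 15:42 UTC.
Farhaven is UTC+4:00, so local arrival = 15:42 + 4:00 = 19:42 on Sep 7.
Layover = 01:12 − 19:42 (+1 day) = 5 hours 30 minutes.

5 hours 30 minutes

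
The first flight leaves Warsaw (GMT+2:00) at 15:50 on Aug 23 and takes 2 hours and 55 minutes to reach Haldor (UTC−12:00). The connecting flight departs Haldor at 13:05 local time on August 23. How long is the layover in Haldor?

Convert departure to UTC: 15:50 − 2:00 = 13:50 UTC on Aug 23.
Add 2 hours 55 minutes flight time → 16:45 UTC.
Haldor is UTC−12:00, so local arrival = 16:45 − 12:00 = 04:45 on Aug 23.
Layover = 13:05 − 04:45 = 8 hours 20 minutes.

8 hours 20 minutes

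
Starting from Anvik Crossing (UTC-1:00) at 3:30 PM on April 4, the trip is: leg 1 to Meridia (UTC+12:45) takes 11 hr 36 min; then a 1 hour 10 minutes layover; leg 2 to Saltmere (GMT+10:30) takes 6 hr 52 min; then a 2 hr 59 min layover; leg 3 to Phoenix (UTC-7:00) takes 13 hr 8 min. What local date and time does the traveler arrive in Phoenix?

9:15 PM on April 5

Convert departure to UTC: 3:30 PM + 1:00 = 4:30 PM UTC on Apr 4.
Add 11 hours 36 minutes leg 1 → 4:06 AM UTC (Apr 5).
Add 1 hour 10 minutes layover in Meridia → 5:16 AM UTC.
Add 6 hours and 52 minutes leg 2 → 12:08 PM UTC.
Add 2 hours and 59 minutes layover in Saltmere → 3:07 PM UTC.
Add 13 hours 8 minutes leg 3 → 4:15 AM UTC (Apr 6).
Phoenix is UTC−7:00, so local arrival = 4:15 AM − 7:00 = 9:15 PM on Apr 5.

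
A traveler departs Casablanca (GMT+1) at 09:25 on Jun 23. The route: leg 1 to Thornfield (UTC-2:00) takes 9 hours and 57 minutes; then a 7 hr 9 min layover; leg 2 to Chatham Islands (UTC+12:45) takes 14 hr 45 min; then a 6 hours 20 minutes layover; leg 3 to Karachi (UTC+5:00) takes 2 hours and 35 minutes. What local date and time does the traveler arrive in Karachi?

Convert departure to UTC: 09:25 − 1:00 = 08:25 UTC on Jun 23.
Add 9 hours 57 minutes leg 1 → 18:22 UTC.
Add 7 hours and 9 minutes layover in Thornfield → 01:31 UTC (Jun 24).
Add 14 hours 45 minutes leg 2 → 16:16 UTC.
Add 6 hours 20 minutes layover in Chatham Islands → 22:36 UTC.
Add 2 hours and 35 minutes leg 3 → 01:11 UTC (Jun 25).
Karachi is UTC+5:00, so local arrival = 01:11 + 5:00 = 06:11 on Jun 25.

06:11 on June 25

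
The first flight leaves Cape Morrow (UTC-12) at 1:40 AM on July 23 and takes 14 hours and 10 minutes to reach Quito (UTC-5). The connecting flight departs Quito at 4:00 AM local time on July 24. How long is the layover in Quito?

Convert departure to UTC: 1:40 AM + 12:00 = 1:40 PM UTC on Jul 23.
Add 14 hours and 10 minutes flight time → 3:50 AM UTC (Jul 24).
Quito is UTC−5:00, so local arrival = 3:50 AM − 5:00 = 10:50 PM on Jul 23.
Layover = 4:00 AM − 10:50 PM (+1 day) = 5 hours 10 minutes.

5 hours 10 minutes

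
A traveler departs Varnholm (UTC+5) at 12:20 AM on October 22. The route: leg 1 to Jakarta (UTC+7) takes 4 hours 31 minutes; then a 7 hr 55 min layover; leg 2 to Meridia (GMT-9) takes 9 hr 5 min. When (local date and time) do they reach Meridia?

7:51 AM on Oct 22

Convert departure to UTC: 12:20 AM − 5:00 = 7:20 PM UTC on Oct 21.
Add 4 hours and 31 minutes leg 1 → 11:51 PM UTC.
Add 7 hours and 55 minutes layover in Jakarta → 7:46 AM UTC (Oct 22).
Add 9 hours 5 minutes leg 2 → 4:51 PM UTC.
Meridia is UTC−9:00, so local arrival = 4:51 PM − 9:00 = 7:51 AM on Oct 22.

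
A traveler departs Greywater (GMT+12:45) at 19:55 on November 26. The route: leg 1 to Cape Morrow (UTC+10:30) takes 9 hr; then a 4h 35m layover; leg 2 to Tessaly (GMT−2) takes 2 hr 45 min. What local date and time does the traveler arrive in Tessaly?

Convert departure to UTC: 19:55 − 12:45 = 07:10 UTC on Nov 26.
Add 9 hours leg 1 → 16:10 UTC.
Add 4 hours and 35 minutes layover in Cape Morrow → 20:45 UTC.
Add 2 hours and 45 minutes leg 2 → 23:30 UTC.
Tessaly is UTC−2:00, so local arrival = 23:30 − 2:00 = 21:30 on Nov 26.

21:30 on November 26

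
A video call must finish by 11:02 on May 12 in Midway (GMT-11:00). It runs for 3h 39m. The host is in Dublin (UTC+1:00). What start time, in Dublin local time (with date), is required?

19:23 on May 12

Target end time in UTC: 11:02 + 11:00 = 22:02 on May 12.
Subtract 3 hours 39 minutes → start 18:23 UTC on May 12.
Dublin is UTC+1:00: 18:23 + 1:00 = 19:23 on May 12.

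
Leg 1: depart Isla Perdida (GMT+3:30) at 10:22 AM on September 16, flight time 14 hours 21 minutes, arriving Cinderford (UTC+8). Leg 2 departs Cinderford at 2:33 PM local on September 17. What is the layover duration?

Convert departure to UTC: 10:22 AM − 3:30 = 6:52 AM UTC on Sep 16.
Add 14 hours 21 minutes flight time → 9:13 PM UTC.
Cinderford is UTC+8:00, so local arrival = 9:13 PM + 8:00 = 5:13 AM on Sep 17.
Layover = 2:33 PM − 5:13 AM = 9 hours 20 minutes.

9 hours 20 minutes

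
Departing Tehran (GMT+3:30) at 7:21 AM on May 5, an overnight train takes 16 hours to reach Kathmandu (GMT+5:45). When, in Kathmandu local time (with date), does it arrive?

1:36 AM on May 6

Convert departure to UTC: 7:21 AM − 3:30 = 3:51 AM UTC on May 5.
Add 16 hours travel time → 7:51 PM UTC.
Kathmandu is UTC+5:45, so local arrival = 7:51 PM + 5:45 = 1:36 AM on May 6.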